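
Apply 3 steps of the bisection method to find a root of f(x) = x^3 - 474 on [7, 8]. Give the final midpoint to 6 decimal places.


f(x) = x^3 - 474
f(7) = -131 < 0
f(8) = 38 > 0

Step 1: midpoint = (7.000000 + 8.000000)/2 = 7.500000
  f(7.500000) = -52.125000
  f(mid) < 0, so root is in [7.500000, 8.000000]

Step 2: midpoint = (7.500000 + 8.000000)/2 = 7.750000
  f(7.750000) = -8.515625
  f(mid) < 0, so root is in [7.750000, 8.000000]

Step 3: midpoint = (7.750000 + 8.000000)/2 = 7.875000
  f(7.875000) = 14.373047
  f(mid) > 0, so root is in [7.750000, 7.875000]

midpoint = 7.875000


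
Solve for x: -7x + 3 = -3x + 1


Starting with: -7x + 3 = -3x + 1
Move all x terms to left: (-7 + 3)x = 1 - 3
Simplify: -4x = -2
Divide both sides by -4: x = 1/2

x = 1/2


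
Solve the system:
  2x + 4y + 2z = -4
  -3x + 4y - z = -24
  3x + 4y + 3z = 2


Using Cramer's rule. Expand each determinant along the first row.
D  = 2*[4*3 - (-1)*4] - 4*[(-3)*3 - (-1)*3] + 2*[(-3)*4 - 4*3]
  = 2*(16) - 4*(-6) + 2*(-24) = 8
Dx = (-4)*[4*3 - (-1)*4] - 4*[(-24)*3 - (-1)*2] + 2*[(-24)*4 - 4*2]
  = (-4)*(16) - 4*(-70) + 2*(-104) = 8
Dy = 2*[(-24)*3 - (-1)*2] - (-4)*[(-3)*3 - (-1)*3] + 2*[(-3)*2 - (-24)*3]
  = 2*(-70) - (-4)*(-6) + 2*(66) = -32
Dz = 2*[4*2 - (-24)*4] - 4*[(-3)*2 - (-24)*3] + (-4)*[(-3)*4 - 4*3]
  = 2*(104) - 4*(66) + (-4)*(-24) = 40
x = Dx/D = 8/8 = 1, y = Dy/D = -32/8 = -4, z = Dz/D = 40/8 = 5
Check eq1: (2)(1) + (4)(-4) + (2)(5) = -4 = -4 ✓
Check eq2: (-3)(1) + (4)(-4) + (-1)(5) = -24 = -24 ✓
Check eq3: (3)(1) + (4)(-4) + (3)(5) = 2 = 2 ✓

x = 1, y = -4, z = 5


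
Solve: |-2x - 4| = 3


An absolute value equation |expr| = 3 gives two cases:
Case 1: -2x - 4 = 3
  -2x = 7, so x = -7/2
Case 2: -2x - 4 = -3
  -2x = 1, so x = -1/2

x = -7/2, x = -1/2


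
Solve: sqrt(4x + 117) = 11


Square both sides: 4x + 117 = 11^2 = 121
4x = 121 - 117 = 4
x = 1
Check: sqrt(4*1 + 117) = sqrt(121) = 11 ✓

x = 1


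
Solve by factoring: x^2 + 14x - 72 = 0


We need two numbers that multiply to -72 and add to 14.
Those numbers are 18 and -4 (since 18 * (-4) = -72 and 18 + (-4) = 14).
So x^2 + 14x - 72 = (x + 18)(x - 4) = 0
Setting each factor to zero: x = -18 or x = 4

x = -18, x = 4


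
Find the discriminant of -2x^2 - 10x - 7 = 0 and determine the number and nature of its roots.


For ax^2 + bx + c = 0, discriminant D = b^2 - 4ac
Here a = -2, b = -10, c = -7
D = (-10)^2 - 4(-2)(-7) = 100 - 56 = 44

D = 44 > 0 but not a perfect square
The equation has 2 distinct real irrational roots.

Discriminant = 44, 2 distinct real irrational roots


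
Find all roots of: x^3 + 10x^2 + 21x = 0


The constant term is 0, so x = 0 is a root. Factor out x:
  x^2 + 10x + 21 = 0
Solve the quadratic x^2 + 10x + 21 = 0: discriminant = 10^2 - 4(1)(21) = 100 - 84 = 16.
sqrt(16) = 4, so x = (-10 ± 4)/2: x = -3 or x = -7.
Collecting all roots found:

x = -7, x = -3, x = 0


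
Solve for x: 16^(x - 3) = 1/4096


Express both sides with the same base.
1/4096 = 16^(-3)
Since the bases match, equate exponents: x - 3 = -3
So x = -3 - (-3) = 0

x = 0


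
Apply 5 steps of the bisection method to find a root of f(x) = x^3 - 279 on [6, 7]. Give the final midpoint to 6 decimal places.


f(x) = x^3 - 279
f(6) = -63 < 0
f(7) = 64 > 0

Step 1: midpoint = (6.000000 + 7.000000)/2 = 6.500000
  f(6.500000) = -4.375000
  f(mid) < 0, so root is in [6.500000, 7.000000]

Step 2: midpoint = (6.500000 + 7.000000)/2 = 6.750000
  f(6.750000) = 28.546875
  f(mid) > 0, so root is in [6.500000, 6.750000]

Step 3: midpoint = (6.500000 + 6.750000)/2 = 6.625000
  f(6.625000) = 11.775391
  f(mid) > 0, so root is in [6.500000, 6.625000]

Step 4: midpoint = (6.500000 + 6.625000)/2 = 6.562500
  f(6.562500) = 3.623291
  f(mid) > 0, so root is in [6.500000, 6.562500]

Step 5: midpoint = (6.500000 + 6.562500)/2 = 6.531250
  f(6.531250) = -0.394989
  f(mid) < 0, so root is in [6.531250, 6.562500]

midpoint = 6.531250


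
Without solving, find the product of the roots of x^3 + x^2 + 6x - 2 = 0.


By Vieta's formulas for x^3 + bx^2 + cx + d = 0:
  r1 + r2 + r3 = -b/a = -1
  r1*r2 + r1*r3 + r2*r3 = c/a = 6
  r1*r2*r3 = -d/a = 2


Product = 2


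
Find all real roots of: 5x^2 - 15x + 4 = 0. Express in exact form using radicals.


Using the quadratic formula: x = (-b ± sqrt(b^2 - 4ac)) / (2a)
Here a = 5, b = -15, c = 4
Discriminant = b^2 - 4ac = (-15)^2 - 4(5)(4) = 225 - 80 = 145
Since discriminant = 145 > 0, there are two real roots.
x = (15 ± sqrt(145)) / 10
Numerically: x ≈ 2.7042 or x ≈ 0.2958

x = (15 + sqrt(145)) / 10 or x = (15 - sqrt(145)) / 10


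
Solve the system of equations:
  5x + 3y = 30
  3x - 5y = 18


Using Cramer's rule:
Determinant D = (5)(-5) - (3)(3) = -25 - 9 = -34
Dx = (30)(-5) - (18)(3) = -150 - 54 = -204
Dy = (5)(18) - (3)(30) = 90 - 90 = 0
x = Dx/D = -204/-34 = 6
y = Dy/D = 0/-34 = 0

x = 6, y = 0


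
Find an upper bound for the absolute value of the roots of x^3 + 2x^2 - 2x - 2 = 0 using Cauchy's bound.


Cauchy's bound: all roots r satisfy |r| <= 1 + max(|a_i/a_n|) for i = 0,...,n-1
where a_n is the leading coefficient.

Coefficients: [1, 2, -2, -2]
Leading coefficient a_n = 1
Ratios |a_i/a_n|: 2, 2, 2
Maximum ratio: 2
Cauchy's bound: |r| <= 1 + 2 = 3

Upper bound = 3


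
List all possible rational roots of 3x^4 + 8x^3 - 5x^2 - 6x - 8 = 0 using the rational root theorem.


Rational root theorem: possible roots are ±p/q where:
  p divides the constant term (-8): p ∈ {1, 2, 4, 8}
  q divides the leading coefficient (3): q ∈ {1, 3}

All possible rational roots: -8, -4, -8/3, -2, -4/3, -1, -2/3, -1/3, 1/3, 2/3, 1, 4/3, 2, 8/3, 4, 8

-8, -4, -8/3, -2, -4/3, -1, -2/3, -1/3, 1/3, 2/3, 1, 4/3, 2, 8/3, 4, 8


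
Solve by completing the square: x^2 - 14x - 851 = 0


Start: x^2 - 14x - 851 = 0
Move constant: x^2 - 14x = 851
Half of -14 is -7, squared is 49
Add 49 to both sides: x^2 - 14x + 49 = 900
(x - 7)^2 = 900
x - 7 = ±30
x = 7 + 30 = 37 or x = 7 - 30 = -23

x = -23, x = 37


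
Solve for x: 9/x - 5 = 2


Subtract -5 from both sides: 9/x = 7
Multiply both sides by x: 9 = 7 * x
Divide by 7: x = 9/7

x = 9/7


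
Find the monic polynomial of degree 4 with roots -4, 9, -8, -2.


A monic polynomial with roots -4, 9, -8, -2 is:
p(x) = (x + 4)(x - 9)(x + 8)(x + 2)
After multiplying by (x + 4): x + 4
After multiplying by (x - 9): x^2 - 5x - 36
After multiplying by (x + 8): x^3 + 3x^2 - 76x - 288
After multiplying by (x + 2): x^4 + 5x^3 - 70x^2 - 440x - 576

x^4 + 5x^3 - 70x^2 - 440x - 576


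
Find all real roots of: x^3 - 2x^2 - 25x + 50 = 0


Let p(x) = x^3 - 2x^2 - 25x + 50. By the rational root theorem (leading coefficient 1), any rational root is an integer divisor of 50: try ±1, ±2, ... in turn.
Test x = 1: value = 24 ≠ 0.
Test x = -1: value = 72 ≠ 0.
Test x = 2: value = 0 ✓, so (x - 2) is a factor.
Synthetic division by (x - 2): bring down 1; 1(2) - 2 = 0; 0(2) - 25 = -25; (-25)(2) + 50 = 0 → quotient x^2 - 25, remainder 0.
Solve the quadratic x^2 - 25 = 0: discriminant = 0^2 - 4(1)(-25) = 0 + 100 = 100.
sqrt(100) = 10, so x = (0 ± 10)/2: x = 5 or x = -5.

x = -5, x = 2, x = 5


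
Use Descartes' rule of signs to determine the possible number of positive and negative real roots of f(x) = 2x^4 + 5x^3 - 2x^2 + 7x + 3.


Descartes' rule of signs:

For positive roots, count sign changes in f(x) = 2x^4 + 5x^3 - 2x^2 + 7x + 3:
Signs of coefficients: +, +, -, +, +
Number of sign changes: 2
Possible positive real roots: 2, 0

For negative roots, examine f(-x) = 2x^4 - 5x^3 - 2x^2 - 7x + 3:
Signs of coefficients: +, -, -, -, +
Number of sign changes: 2
Possible negative real roots: 2, 0

Positive roots: 2 or 0; Negative roots: 2 or 0


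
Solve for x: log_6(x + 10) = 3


Convert to exponential form: x + 10 = 6^3 = 216
x = 216 - 10 = 206
Check: log_6(206 + 10) = log_6(216) = log_6(216) = 3 ✓

x = 206


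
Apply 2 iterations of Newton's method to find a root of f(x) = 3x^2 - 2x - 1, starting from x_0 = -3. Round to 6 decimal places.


Newton's method: x_(n+1) = x_n - f(x_n)/f'(x_n)
f(x) = 3x^2 - 2x - 1
f'(x) = 6x - 2

Iteration 1:
  f(-3.000000) = 32.000000
  f'(-3.000000) = -20.000000
  x_1 = -3.000000 - (32.000000)/(-20.000000) = -1.400000

Iteration 2:
  f(-1.400000) = 7.680000
  f'(-1.400000) = -10.400000
  x_2 = -1.400000 - (7.680000)/(-10.400000) = -0.661538

x_2 = -0.661538


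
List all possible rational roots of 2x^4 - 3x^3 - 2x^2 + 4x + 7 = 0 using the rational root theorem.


Rational root theorem: possible roots are ±p/q where:
  p divides the constant term (7): p ∈ {1, 7}
  q divides the leading coefficient (2): q ∈ {1, 2}

All possible rational roots: -7, -7/2, -1, -1/2, 1/2, 1, 7/2, 7

-7, -7/2, -1, -1/2, 1/2, 1, 7/2, 7


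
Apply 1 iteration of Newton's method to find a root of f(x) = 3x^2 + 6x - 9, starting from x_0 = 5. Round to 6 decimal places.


Newton's method: x_(n+1) = x_n - f(x_n)/f'(x_n)
f(x) = 3x^2 + 6x - 9
f'(x) = 6x + 6

Iteration 1:
  f(5.000000) = 96.000000
  f'(5.000000) = 36.000000
  x_1 = 5.000000 - (96.000000)/(36.000000) = 2.333333

x_1 = 2.333333


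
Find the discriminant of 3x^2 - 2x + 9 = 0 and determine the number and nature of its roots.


For ax^2 + bx + c = 0, discriminant D = b^2 - 4ac
Here a = 3, b = -2, c = 9
D = (-2)^2 - 4(3)(9) = 4 - 108 = -104

D = -104 < 0
The equation has no real roots (2 complex conjugate roots).

Discriminant = -104, no real roots (2 complex conjugate roots)


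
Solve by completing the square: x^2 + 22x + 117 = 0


Start: x^2 + 22x + 117 = 0
Move constant: x^2 + 22x = -117
Half of 22 is 11, squared is 121
Add 121 to both sides: x^2 + 22x + 121 = 4
(x + 11)^2 = 4
x + 11 = ±2
x = -11 + 2 = -9 or x = -11 - 2 = -13

x = -13, x = -9


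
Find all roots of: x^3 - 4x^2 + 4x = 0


The constant term is 0, so x = 0 is a root. Factor out x:
  x^2 - 4x + 4 = 0
Solve the quadratic x^2 - 4x + 4 = 0: discriminant = (-4)^2 - 4(1)(4) = 16 - 16 = 0.
Discriminant = 0, so a double root: x = 4/2 = 2.
Collecting all roots found:

x = 0, x = 2 (multiplicity 2)


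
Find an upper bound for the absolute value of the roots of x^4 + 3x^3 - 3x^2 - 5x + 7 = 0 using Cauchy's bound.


Cauchy's bound: all roots r satisfy |r| <= 1 + max(|a_i/a_n|) for i = 0,...,n-1
where a_n is the leading coefficient.

Coefficients: [1, 3, -3, -5, 7]
Leading coefficient a_n = 1
Ratios |a_i/a_n|: 3, 3, 5, 7
Maximum ratio: 7
Cauchy's bound: |r| <= 1 + 7 = 8

Upper bound = 8


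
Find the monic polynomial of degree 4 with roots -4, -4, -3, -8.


A monic polynomial with roots -4, -4, -3, -8 is:
p(x) = (x + 4)(x + 4)(x + 3)(x + 8)
After multiplying by (x + 4): x + 4
After multiplying by (x + 4): x^2 + 8x + 16
After multiplying by (x + 3): x^3 + 11x^2 + 40x + 48
After multiplying by (x + 8): x^4 + 19x^3 + 128x^2 + 368x + 384

x^4 + 19x^3 + 128x^2 + 368x + 384


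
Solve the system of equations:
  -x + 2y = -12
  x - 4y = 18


Using Cramer's rule:
Determinant D = (-1)(-4) - (1)(2) = 4 - 2 = 2
Dx = (-12)(-4) - (18)(2) = 48 - 36 = 12
Dy = (-1)(18) - (1)(-12) = -18 + 12 = -6
x = Dx/D = 12/2 = 6
y = Dy/D = -6/2 = -3

x = 6, y = -3


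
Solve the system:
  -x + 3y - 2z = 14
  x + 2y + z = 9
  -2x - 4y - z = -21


Using Cramer's rule. Expand each determinant along the first row.
D  = (-1)*[2*(-1) - 1*(-4)] - 3*[1*(-1) - 1*(-2)] + (-2)*[1*(-4) - 2*(-2)]
  = (-1)*(2) - 3*(1) + (-2)*(0) = -5
Dx = 14*[2*(-1) - 1*(-4)] - 3*[9*(-1) - 1*(-21)] + (-2)*[9*(-4) - 2*(-21)]
  = 14*(2) - 3*(12) + (-2)*(6) = -20
Dy = (-1)*[9*(-1) - 1*(-21)] - 14*[1*(-1) - 1*(-2)] + (-2)*[1*(-21) - 9*(-2)]
  = (-1)*(12) - 14*(1) + (-2)*(-3) = -20
Dz = (-1)*[2*(-21) - 9*(-4)] - 3*[1*(-21) - 9*(-2)] + 14*[1*(-4) - 2*(-2)]
  = (-1)*(-6) - 3*(-3) + 14*(0) = 15
x = Dx/D = -20/-5 = 4, y = Dy/D = -20/-5 = 4, z = Dz/D = 15/-5 = -3
Check eq1: (-1)(4) + (3)(4) + (-2)(-3) = 14 = 14 ✓
Check eq2: (1)(4) + (2)(4) + (1)(-3) = 9 = 9 ✓
Check eq3: (-2)(4) + (-4)(4) + (-1)(-3) = -21 = -21 ✓

x = 4, y = 4, z = -3


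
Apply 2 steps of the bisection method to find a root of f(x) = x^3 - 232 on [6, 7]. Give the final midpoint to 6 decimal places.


f(x) = x^3 - 232
f(6) = -16 < 0
f(7) = 111 > 0

Step 1: midpoint = (6.000000 + 7.000000)/2 = 6.500000
  f(6.500000) = 42.625000
  f(mid) > 0, so root is in [6.000000, 6.500000]

Step 2: midpoint = (6.000000 + 6.500000)/2 = 6.250000
  f(6.250000) = 12.140625
  f(mid) > 0, so root is in [6.000000, 6.250000]

midpoint = 6.250000


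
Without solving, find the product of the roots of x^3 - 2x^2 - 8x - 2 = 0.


By Vieta's formulas for x^3 + bx^2 + cx + d = 0:
  r1 + r2 + r3 = -b/a = 2
  r1*r2 + r1*r3 + r2*r3 = c/a = -8
  r1*r2*r3 = -d/a = 2


Product = 2


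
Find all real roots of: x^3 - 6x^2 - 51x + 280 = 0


Let p(x) = x^3 - 6x^2 - 51x + 280. By the rational root theorem (leading coefficient 1), any rational root is an integer divisor of 280: try ±1, ±2, ... in turn.
Test x = 1: value = 224 ≠ 0.
Test x = -1: value = 324 ≠ 0.
Test x = 2: value = 162 ≠ 0.
Test x = -2: value = 350 ≠ 0.
Test x = 4: value = 44 ≠ 0.
Test x = -4: value = 324 ≠ 0.
Test x = 5: value = 0 ✓, so (x - 5) is a factor.
Synthetic division by (x - 5): bring down 1; 1(5) - 6 = -1; (-1)(5) - 51 = -56; (-56)(5) + 280 = 0 → quotient x^2 - x - 56, remainder 0.
Solve the quadratic x^2 - x - 56 = 0: discriminant = (-1)^2 - 4(1)(-56) = 1 + 224 = 225.
sqrt(225) = 15, so x = (1 ± 15)/2: x = 8 or x = -7.

x = -7, x = 5, x = 8


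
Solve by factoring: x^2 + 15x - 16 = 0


We need two numbers that multiply to -16 and add to 15.
Those numbers are 16 and -1 (since 16 * (-1) = -16 and 16 + (-1) = 15).
So x^2 + 15x - 16 = (x + 16)(x - 1) = 0
Setting each factor to zero: x = -16 or x = 1

x = -16, x = 1


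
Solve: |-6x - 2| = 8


An absolute value equation |expr| = 8 gives two cases:
Case 1: -6x - 2 = 8
  -6x = 10, so x = -5/3
Case 2: -6x - 2 = -8
  -6x = -6, so x = 1

x = -5/3, x = 1


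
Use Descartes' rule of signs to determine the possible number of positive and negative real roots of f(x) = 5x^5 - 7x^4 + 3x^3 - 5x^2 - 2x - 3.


Descartes' rule of signs:

For positive roots, count sign changes in f(x) = 5x^5 - 7x^4 + 3x^3 - 5x^2 - 2x - 3:
Signs of coefficients: +, -, +, -, -, -
Number of sign changes: 3
Possible positive real roots: 3, 1

For negative roots, examine f(-x) = -5x^5 - 7x^4 - 3x^3 - 5x^2 + 2x - 3:
Signs of coefficients: -, -, -, -, +, -
Number of sign changes: 2
Possible negative real roots: 2, 0

Positive roots: 3 or 1; Negative roots: 2 or 0


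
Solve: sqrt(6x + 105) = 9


Square both sides: 6x + 105 = 9^2 = 81
6x = 81 - 105 = -24
x = -4
Check: sqrt(6*(-4) + 105) = sqrt(81) = 9 ✓

x = -4


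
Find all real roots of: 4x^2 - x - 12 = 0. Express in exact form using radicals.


Using the quadratic formula: x = (-b ± sqrt(b^2 - 4ac)) / (2a)
Here a = 4, b = -1, c = -12
Discriminant = b^2 - 4ac = (-1)^2 - 4(4)(-12) = 1 + 192 = 193
Since discriminant = 193 > 0, there are two real roots.
x = (1 ± sqrt(193)) / 8
Numerically: x ≈ 1.8616 or x ≈ -1.6116

x = (1 + sqrt(193)) / 8 or x = (1 - sqrt(193)) / 8


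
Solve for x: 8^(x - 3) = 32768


Express both sides with the same base.
32768 = 8^5
Since the bases match, equate exponents: x - 3 = 5
So x = 5 - (-3) = 8

x = 8


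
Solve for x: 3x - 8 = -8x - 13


Starting with: 3x - 8 = -8x - 13
Move all x terms to left: (3 + 8)x = -13 + 8
Simplify: 11x = -5
Divide both sides by 11: x = -5/11

x = -5/11


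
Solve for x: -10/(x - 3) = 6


Multiply both sides by (x - 3): -10 = 6(x - 3)
Distribute: -10 = 6x - 18
6x = -10 + 18 = 8
x = 4/3

x = 4/3


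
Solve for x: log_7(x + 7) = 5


Convert to exponential form: x + 7 = 7^5 = 16807
x = 16807 - 7 = 16800
Check: log_7(16800 + 7) = log_7(16807) = log_7(16807) = 5 ✓

x = 16800


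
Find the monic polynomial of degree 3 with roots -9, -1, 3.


A monic polynomial with roots -9, -1, 3 is:
p(x) = (x + 9)(x + 1)(x - 3)
After multiplying by (x + 9): x + 9
After multiplying by (x + 1): x^2 + 10x + 9
After multiplying by (x - 3): x^3 + 7x^2 - 21x - 27

x^3 + 7x^2 - 21x - 27


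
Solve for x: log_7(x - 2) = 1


Convert to exponential form: x - 2 = 7^1 = 7
x = 7 + 2 = 9
Check: log_7(9 - 2) = log_7(7) = log_7(7) = 1 ✓

x = 9


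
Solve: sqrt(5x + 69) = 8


Square both sides: 5x + 69 = 8^2 = 64
5x = 64 - 69 = -5
x = -1
Check: sqrt(5*(-1) + 69) = sqrt(64) = 8 ✓

x = -1


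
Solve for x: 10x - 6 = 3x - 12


Starting with: 10x - 6 = 3x - 12
Move all x terms to left: (10 - 3)x = -12 + 6
Simplify: 7x = -6
Divide both sides by 7: x = -6/7

x = -6/7


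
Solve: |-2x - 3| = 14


An absolute value equation |expr| = 14 gives two cases:
Case 1: -2x - 3 = 14
  -2x = 17, so x = -17/2
Case 2: -2x - 3 = -14
  -2x = -11, so x = 11/2

x = -17/2, x = 11/2


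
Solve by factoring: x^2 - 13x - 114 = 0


We need two numbers that multiply to -114 and add to -13.
Those numbers are 6 and -19 (since 6 * (-19) = -114 and 6 + (-19) = -13).
So x^2 - 13x - 114 = (x + 6)(x - 19) = 0
Setting each factor to zero: x = -6 or x = 19

x = -6, x = 19


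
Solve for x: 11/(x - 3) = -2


Multiply both sides by (x - 3): 11 = -2(x - 3)
Distribute: 11 = -2x + 6
-2x = 11 - 6 = 5
x = -5/2

x = -5/2


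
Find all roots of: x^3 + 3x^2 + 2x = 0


The constant term is 0, so x = 0 is a root. Factor out x:
  x^2 + 3x + 2 = 0
Solve the quadratic x^2 + 3x + 2 = 0: discriminant = 3^2 - 4(1)(2) = 9 - 8 = 1.
sqrt(1) = 1, so x = (-3 ± 1)/2: x = -1 or x = -2.
Collecting all roots found:

x = -2, x = -1, x = 0


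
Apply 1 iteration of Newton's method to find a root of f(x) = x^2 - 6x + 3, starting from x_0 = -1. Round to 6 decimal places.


Newton's method: x_(n+1) = x_n - f(x_n)/f'(x_n)
f(x) = x^2 - 6x + 3
f'(x) = 2x - 6

Iteration 1:
  f(-1.000000) = 10.000000
  f'(-1.000000) = -8.000000
  x_1 = -1.000000 - (10.000000)/(-8.000000) = 0.250000

x_1 = 0.250000


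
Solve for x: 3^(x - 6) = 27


Express both sides with the same base.
27 = 3^3
Since the bases match, equate exponents: x - 6 = 3
So x = 3 - (-6) = 9

x = 9


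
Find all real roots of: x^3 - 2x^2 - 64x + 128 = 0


Let p(x) = x^3 - 2x^2 - 64x + 128. By the rational root theorem (leading coefficient 1), any rational root is an integer divisor of 128: try ±1, ±2, ... in turn.
Test x = 1: value = 63 ≠ 0.
Test x = -1: value = 189 ≠ 0.
Test x = 2: value = 0 ✓, so (x - 2) is a factor.
Synthetic division by (x - 2): bring down 1; 1(2) - 2 = 0; 0(2) - 64 = -64; (-64)(2) + 128 = 0 → quotient x^2 - 64, remainder 0.
Solve the quadratic x^2 - 64 = 0: discriminant = 0^2 - 4(1)(-64) = 0 + 256 = 256.
sqrt(256) = 16, so x = (0 ± 16)/2: x = 8 or x = -8.

x = -8, x = 2, x = 8


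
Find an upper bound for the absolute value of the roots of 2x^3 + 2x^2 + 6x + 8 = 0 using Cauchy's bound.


Cauchy's bound: all roots r satisfy |r| <= 1 + max(|a_i/a_n|) for i = 0,...,n-1
where a_n is the leading coefficient.

Coefficients: [2, 2, 6, 8]
Leading coefficient a_n = 2
Ratios |a_i/a_n|: 1, 3, 4
Maximum ratio: 4
Cauchy's bound: |r| <= 1 + 4 = 5

Upper bound = 5


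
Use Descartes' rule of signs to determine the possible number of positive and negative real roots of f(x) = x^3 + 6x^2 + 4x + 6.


Descartes' rule of signs:

For positive roots, count sign changes in f(x) = x^3 + 6x^2 + 4x + 6:
Signs of coefficients: +, +, +, +
Number of sign changes: 0
Possible positive real roots: 0

For negative roots, examine f(-x) = -x^3 + 6x^2 - 4x + 6:
Signs of coefficients: -, +, -, +
Number of sign changes: 3
Possible negative real roots: 3, 1

Positive roots: 0; Negative roots: 3 or 1


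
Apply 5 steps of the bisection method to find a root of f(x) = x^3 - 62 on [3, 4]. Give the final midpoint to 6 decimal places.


f(x) = x^3 - 62
f(3) = -35 < 0
f(4) = 2 > 0

Step 1: midpoint = (3.000000 + 4.000000)/2 = 3.500000
  f(3.500000) = -19.125000
  f(mid) < 0, so root is in [3.500000, 4.000000]

Step 2: midpoint = (3.500000 + 4.000000)/2 = 3.750000
  f(3.750000) = -9.265625
  f(mid) < 0, so root is in [3.750000, 4.000000]

Step 3: midpoint = (3.750000 + 4.000000)/2 = 3.875000
  f(3.875000) = -3.814453
  f(mid) < 0, so root is in [3.875000, 4.000000]

Step 4: midpoint = (3.875000 + 4.000000)/2 = 3.937500
  f(3.937500) = -0.953369
  f(mid) < 0, so root is in [3.937500, 4.000000]

Step 5: midpoint = (3.937500 + 4.000000)/2 = 3.968750
  f(3.968750) = 0.511688
  f(mid) > 0, so root is in [3.937500, 3.968750]

midpoint = 3.968750


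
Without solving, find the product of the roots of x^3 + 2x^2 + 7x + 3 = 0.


By Vieta's formulas for x^3 + bx^2 + cx + d = 0:
  r1 + r2 + r3 = -b/a = -2
  r1*r2 + r1*r3 + r2*r3 = c/a = 7
  r1*r2*r3 = -d/a = -3


Product = -3


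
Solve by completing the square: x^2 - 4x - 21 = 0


Start: x^2 - 4x - 21 = 0
Move constant: x^2 - 4x = 21
Half of -4 is -2, squared is 4
Add 4 to both sides: x^2 - 4x + 4 = 25
(x - 2)^2 = 25
x - 2 = ±5
x = 2 + 5 = 7 or x = 2 - 5 = -3

x = -3, x = 7


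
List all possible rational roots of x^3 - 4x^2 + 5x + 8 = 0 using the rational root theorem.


Rational root theorem: possible roots are ±p/q where:
  p divides the constant term (8): p ∈ {1, 2, 4, 8}
  q divides the leading coefficient (1): q ∈ {1}

All possible rational roots: -8, -4, -2, -1, 1, 2, 4, 8

-8, -4, -2, -1, 1, 2, 4, 8


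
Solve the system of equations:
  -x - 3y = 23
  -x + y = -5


Using Cramer's rule:
Determinant D = (-1)(1) - (-1)(-3) = -1 - 3 = -4
Dx = (23)(1) - (-5)(-3) = 23 - 15 = 8
Dy = (-1)(-5) - (-1)(23) = 5 + 23 = 28
x = Dx/D = 8/-4 = -2
y = Dy/D = 28/-4 = -7

x = -2, y = -7


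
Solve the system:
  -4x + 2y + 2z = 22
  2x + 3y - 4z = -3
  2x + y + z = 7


Using Cramer's rule. Expand each determinant along the first row.
D  = (-4)*[3*1 - (-4)*1] - 2*[2*1 - (-4)*2] + 2*[2*1 - 3*2]
  = (-4)*(7) - 2*(10) + 2*(-4) = -56
Dx = 22*[3*1 - (-4)*1] - 2*[(-3)*1 - (-4)*7] + 2*[(-3)*1 - 3*7]
  = 22*(7) - 2*(25) + 2*(-24) = 56
Dy = (-4)*[(-3)*1 - (-4)*7] - 22*[2*1 - (-4)*2] + 2*[2*7 - (-3)*2]
  = (-4)*(25) - 22*(10) + 2*(20) = -280
Dz = (-4)*[3*7 - (-3)*1] - 2*[2*7 - (-3)*2] + 22*[2*1 - 3*2]
  = (-4)*(24) - 2*(20) + 22*(-4) = -224
x = Dx/D = 56/-56 = -1, y = Dy/D = -280/-56 = 5, z = Dz/D = -224/-56 = 4
Check eq1: (-4)(-1) + (2)(5) + (2)(4) = 22 = 22 ✓
Check eq2: (2)(-1) + (3)(5) + (-4)(4) = -3 = -3 ✓
Check eq3: (2)(-1) + (1)(5) + (1)(4) = 7 = 7 ✓

x = -1, y = 5, z = 4


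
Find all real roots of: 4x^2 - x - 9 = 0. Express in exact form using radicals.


Using the quadratic formula: x = (-b ± sqrt(b^2 - 4ac)) / (2a)
Here a = 4, b = -1, c = -9
Discriminant = b^2 - 4ac = (-1)^2 - 4(4)(-9) = 1 + 144 = 145
Since discriminant = 145 > 0, there are two real roots.
x = (1 ± sqrt(145)) / 8
Numerically: x ≈ 1.6302 or x ≈ -1.3802

x = (1 + sqrt(145)) / 8 or x = (1 - sqrt(145)) / 8


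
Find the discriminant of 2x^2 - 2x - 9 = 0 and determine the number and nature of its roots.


For ax^2 + bx + c = 0, discriminant D = b^2 - 4ac
Here a = 2, b = -2, c = -9
D = (-2)^2 - 4(2)(-9) = 4 + 72 = 76

D = 76 > 0 but not a perfect square
The equation has 2 distinct real irrational roots.

Discriminant = 76, 2 distinct real irrational roots


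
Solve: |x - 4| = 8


An absolute value equation |expr| = 8 gives two cases:
Case 1: x - 4 = 8
  x = 12, so x = 12
Case 2: x - 4 = -8
  x = -4, so x = -4

x = -4, x = 12


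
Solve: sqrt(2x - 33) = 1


Square both sides: 2x - 33 = 1^2 = 1
2x = 1 + 33 = 34
x = 17
Check: sqrt(2*17 - 33) = sqrt(1) = 1 ✓

x = 17


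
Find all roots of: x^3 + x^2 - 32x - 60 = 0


Let p(x) = x^3 + x^2 - 32x - 60. By the rational root theorem (leading coefficient 1), any rational root is an integer divisor of 60: try ±1, ±2, ... in turn.
Test x = 1: value = -90 ≠ 0.
Test x = -1: value = -28 ≠ 0.
Test x = 2: value = -112 ≠ 0.
Test x = -2: value = 0 ✓, so (x + 2) is a factor.
Synthetic division by (x + 2): bring down 1; 1(-2) + 1 = -1; (-1)(-2) - 32 = -30; (-30)(-2) - 60 = 0 → quotient x^2 - x - 30, remainder 0.
Solve the quadratic x^2 - x - 30 = 0: discriminant = (-1)^2 - 4(1)(-30) = 1 + 120 = 121.
sqrt(121) = 11, so x = (1 ± 11)/2: x = 6 or x = -5.
Collecting all roots found:

x = -5, x = -2, x = 6


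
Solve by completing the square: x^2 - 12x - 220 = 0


Start: x^2 - 12x - 220 = 0
Move constant: x^2 - 12x = 220
Half of -12 is -6, squared is 36
Add 36 to both sides: x^2 - 12x + 36 = 256
(x - 6)^2 = 256
x - 6 = ±16
x = 6 + 16 = 22 or x = 6 - 16 = -10

x = -10, x = 22


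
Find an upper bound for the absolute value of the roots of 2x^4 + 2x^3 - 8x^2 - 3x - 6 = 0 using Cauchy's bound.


Cauchy's bound: all roots r satisfy |r| <= 1 + max(|a_i/a_n|) for i = 0,...,n-1
where a_n is the leading coefficient.

Coefficients: [2, 2, -8, -3, -6]
Leading coefficient a_n = 2
Ratios |a_i/a_n|: 1, 4, 3/2, 3
Maximum ratio: 4
Cauchy's bound: |r| <= 1 + 4 = 5

Upper bound = 5


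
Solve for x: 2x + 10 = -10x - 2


Starting with: 2x + 10 = -10x - 2
Move all x terms to left: (2 + 10)x = -2 - 10
Simplify: 12x = -12
Divide both sides by 12: x = -1

x = -1


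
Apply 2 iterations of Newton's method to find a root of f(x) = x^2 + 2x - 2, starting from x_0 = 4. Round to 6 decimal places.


Newton's method: x_(n+1) = x_n - f(x_n)/f'(x_n)
f(x) = x^2 + 2x - 2
f'(x) = 2x + 2

Iteration 1:
  f(4.000000) = 22.000000
  f'(4.000000) = 10.000000
  x_1 = 4.000000 - (22.000000)/(10.000000) = 1.800000

Iteration 2:
  f(1.800000) = 4.840000
  f'(1.800000) = 5.600000
  x_2 = 1.800000 - (4.840000)/(5.600000) = 0.935714

x_2 = 0.935714


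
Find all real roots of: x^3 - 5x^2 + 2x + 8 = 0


Let p(x) = x^3 - 5x^2 + 2x + 8. By the rational root theorem (leading coefficient 1), any rational root is an integer divisor of 8: try ±1, ±2, ... in turn.
Test x = 1: value = 6 ≠ 0.
Test x = -1: value = 0 ✓, so (x + 1) is a factor.
Synthetic division by (x + 1): bring down 1; 1(-1) - 5 = -6; (-6)(-1) + 2 = 8; 8(-1) + 8 = 0 → quotient x^2 - 6x + 8, remainder 0.
Solve the quadratic x^2 - 6x + 8 = 0: discriminant = (-6)^2 - 4(1)(8) = 36 - 32 = 4.
sqrt(4) = 2, so x = (6 ± 2)/2: x = 4 or x = 2.

x = -1, x = 2, x = 4


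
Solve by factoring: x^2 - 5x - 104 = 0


We need two numbers that multiply to -104 and add to -5.
Those numbers are -13 and 8 (since (-13) * 8 = -104 and (-13) + 8 = -5).
So x^2 - 5x - 104 = (x - 13)(x + 8) = 0
Setting each factor to zero: x = 13 or x = -8

x = -8, x = 13


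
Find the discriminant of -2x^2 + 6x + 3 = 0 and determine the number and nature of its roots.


For ax^2 + bx + c = 0, discriminant D = b^2 - 4ac
Here a = -2, b = 6, c = 3
D = (6)^2 - 4(-2)(3) = 36 + 24 = 60

D = 60 > 0 but not a perfect square
The equation has 2 distinct real irrational roots.

Discriminant = 60, 2 distinct real irrational roots


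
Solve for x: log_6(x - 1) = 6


Convert to exponential form: x - 1 = 6^6 = 46656
x = 46656 + 1 = 46657
Check: log_6(46657 - 1) = log_6(46656) = log_6(46656) = 6 ✓

x = 46657


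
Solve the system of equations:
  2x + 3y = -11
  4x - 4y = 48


Using Cramer's rule:
Determinant D = (2)(-4) - (4)(3) = -8 - 12 = -20
Dx = (-11)(-4) - (48)(3) = 44 - 144 = -100
Dy = (2)(48) - (4)(-11) = 96 + 44 = 140
x = Dx/D = -100/-20 = 5
y = Dy/D = 140/-20 = -7

x = 5, y = -7


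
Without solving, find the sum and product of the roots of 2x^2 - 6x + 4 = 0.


By Vieta's formulas for ax^2 + bx + c = 0:
  Sum of roots = -b/a
  Product of roots = c/a

Here a = 2, b = -6, c = 4
Sum = -(-6)/2 = 3
Product = 4/2 = 2

Sum = 3, Product = 2


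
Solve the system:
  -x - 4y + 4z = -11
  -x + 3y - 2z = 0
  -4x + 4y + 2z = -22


Using Cramer's rule. Expand each determinant along the first row.
D  = (-1)*[3*2 - (-2)*4] - (-4)*[(-1)*2 - (-2)*(-4)] + 4*[(-1)*4 - 3*(-4)]
  = (-1)*(14) - (-4)*(-10) + 4*(8) = -22
Dx = (-11)*[3*2 - (-2)*4] - (-4)*[0*2 - (-2)*(-22)] + 4*[0*4 - 3*(-22)]
  = (-11)*(14) - (-4)*(-44) + 4*(66) = -66
Dy = (-1)*[0*2 - (-2)*(-22)] - (-11)*[(-1)*2 - (-2)*(-4)] + 4*[(-1)*(-22) - 0*(-4)]
  = (-1)*(-44) - (-11)*(-10) + 4*(22) = 22
Dz = (-1)*[3*(-22) - 0*4] - (-4)*[(-1)*(-22) - 0*(-4)] + (-11)*[(-1)*4 - 3*(-4)]
  = (-1)*(-66) - (-4)*(22) + (-11)*(8) = 66
x = Dx/D = -66/-22 = 3, y = Dy/D = 22/-22 = -1, z = Dz/D = 66/-22 = -3
Check eq1: (-1)(3) + (-4)(-1) + (4)(-3) = -11 = -11 ✓
Check eq2: (-1)(3) + (3)(-1) + (-2)(-3) = 0 = 0 ✓
Check eq3: (-4)(3) + (4)(-1) + (2)(-3) = -22 = -22 ✓

x = 3, y = -1, z = -3


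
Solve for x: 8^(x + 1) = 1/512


Express both sides with the same base.
1/512 = 8^(-3)
Since the bases match, equate exponents: x + 1 = -3
So x = -3 - (1) = -4

x = -4


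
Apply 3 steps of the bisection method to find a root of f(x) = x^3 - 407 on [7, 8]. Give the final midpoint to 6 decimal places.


f(x) = x^3 - 407
f(7) = -64 < 0
f(8) = 105 > 0

Step 1: midpoint = (7.000000 + 8.000000)/2 = 7.500000
  f(7.500000) = 14.875000
  f(mid) > 0, so root is in [7.000000, 7.500000]

Step 2: midpoint = (7.000000 + 7.500000)/2 = 7.250000
  f(7.250000) = -25.921875
  f(mid) < 0, so root is in [7.250000, 7.500000]

Step 3: midpoint = (7.250000 + 7.500000)/2 = 7.375000
  f(7.375000) = -5.869141
  f(mid) < 0, so root is in [7.375000, 7.500000]

midpoint = 7.375000


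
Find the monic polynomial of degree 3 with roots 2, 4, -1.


A monic polynomial with roots 2, 4, -1 is:
p(x) = (x - 2)(x - 4)(x + 1)
After multiplying by (x - 2): x - 2
After multiplying by (x - 4): x^2 - 6x + 8
After multiplying by (x + 1): x^3 - 5x^2 + 2x + 8

x^3 - 5x^2 + 2x + 8


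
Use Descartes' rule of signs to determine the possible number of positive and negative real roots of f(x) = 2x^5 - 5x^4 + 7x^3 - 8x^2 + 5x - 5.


Descartes' rule of signs:

For positive roots, count sign changes in f(x) = 2x^5 - 5x^4 + 7x^3 - 8x^2 + 5x - 5:
Signs of coefficients: +, -, +, -, +, -
Number of sign changes: 5
Possible positive real roots: 5, 3, 1

For negative roots, examine f(-x) = -2x^5 - 5x^4 - 7x^3 - 8x^2 - 5x - 5:
Signs of coefficients: -, -, -, -, -, -
Number of sign changes: 0
Possible negative real roots: 0

Positive roots: 5 or 3 or 1; Negative roots: 0


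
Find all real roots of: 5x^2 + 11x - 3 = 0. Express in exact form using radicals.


Using the quadratic formula: x = (-b ± sqrt(b^2 - 4ac)) / (2a)
Here a = 5, b = 11, c = -3
Discriminant = b^2 - 4ac = 11^2 - 4(5)(-3) = 121 + 60 = 181
Since discriminant = 181 > 0, there are two real roots.
x = (-11 ± sqrt(181)) / 10
Numerically: x ≈ 0.2454 or x ≈ -2.4454

x = (-11 + sqrt(181)) / 10 or x = (-11 - sqrt(181)) / 10


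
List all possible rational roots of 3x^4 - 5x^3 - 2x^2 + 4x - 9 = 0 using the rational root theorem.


Rational root theorem: possible roots are ±p/q where:
  p divides the constant term (-9): p ∈ {1, 3, 9}
  q divides the leading coefficient (3): q ∈ {1, 3}

All possible rational roots: -9, -3, -1, -1/3, 1/3, 1, 3, 9

-9, -3, -1, -1/3, 1/3, 1, 3, 9


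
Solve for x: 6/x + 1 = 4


Subtract 1 from both sides: 6/x = 3
Multiply both sides by x: 6 = 3 * x
Divide by 3: x = 2

x = 2


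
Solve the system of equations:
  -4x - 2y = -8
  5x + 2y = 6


Using Cramer's rule:
Determinant D = (-4)(2) - (5)(-2) = -8 + 10 = 2
Dx = (-8)(2) - (6)(-2) = -16 + 12 = -4
Dy = (-4)(6) - (5)(-8) = -24 + 40 = 16
x = Dx/D = -4/2 = -2
y = Dy/D = 16/2 = 8

x = -2, y = 8


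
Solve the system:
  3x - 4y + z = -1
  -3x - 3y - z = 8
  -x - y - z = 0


Using Cramer's rule. Expand each determinant along the first row.
D  = 3*[(-3)*(-1) - (-1)*(-1)] - (-4)*[(-3)*(-1) - (-1)*(-1)] + 1*[(-3)*(-1) - (-3)*(-1)]
  = 3*(2) - (-4)*(2) + 1*(0) = 14
Dx = (-1)*[(-3)*(-1) - (-1)*(-1)] - (-4)*[8*(-1) - (-1)*0] + 1*[8*(-1) - (-3)*0]
  = (-1)*(2) - (-4)*(-8) + 1*(-8) = -42
Dy = 3*[8*(-1) - (-1)*0] - (-1)*[(-3)*(-1) - (-1)*(-1)] + 1*[(-3)*0 - 8*(-1)]
  = 3*(-8) - (-1)*(2) + 1*(8) = -14
Dz = 3*[(-3)*0 - 8*(-1)] - (-4)*[(-3)*0 - 8*(-1)] + (-1)*[(-3)*(-1) - (-3)*(-1)]
  = 3*(8) - (-4)*(8) + (-1)*(0) = 56
x = Dx/D = -42/14 = -3, y = Dy/D = -14/14 = -1, z = Dz/D = 56/14 = 4
Check eq1: (3)(-3) + (-4)(-1) + (1)(4) = -1 = -1 ✓
Check eq2: (-3)(-3) + (-3)(-1) + (-1)(4) = 8 = 8 ✓
Check eq3: (-1)(-3) + (-1)(-1) + (-1)(4) = 0 = 0 ✓

x = -3, y = -1, z = 4


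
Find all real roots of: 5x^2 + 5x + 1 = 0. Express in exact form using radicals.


Using the quadratic formula: x = (-b ± sqrt(b^2 - 4ac)) / (2a)
Here a = 5, b = 5, c = 1
Discriminant = b^2 - 4ac = 5^2 - 4(5)(1) = 25 - 20 = 5
Since discriminant = 5 > 0, there are two real roots.
x = (-5 ± sqrt(5)) / 10
Numerically: x ≈ -0.2764 or x ≈ -0.7236

x = (-5 + sqrt(5)) / 10 or x = (-5 - sqrt(5)) / 10


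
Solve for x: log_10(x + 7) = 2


Convert to exponential form: x + 7 = 10^2 = 100
x = 100 - 7 = 93
Check: log_10(93 + 7) = log_10(100) = log_10(100) = 2 ✓

x = 93


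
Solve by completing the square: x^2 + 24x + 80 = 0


Start: x^2 + 24x + 80 = 0
Move constant: x^2 + 24x = -80
Half of 24 is 12, squared is 144
Add 144 to both sides: x^2 + 24x + 144 = 64
(x + 12)^2 = 64
x + 12 = ±8
x = -12 + 8 = -4 or x = -12 - 8 = -20

x = -20, x = -4


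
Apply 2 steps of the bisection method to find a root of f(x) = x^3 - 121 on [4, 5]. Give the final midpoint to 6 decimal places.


f(x) = x^3 - 121
f(4) = -57 < 0
f(5) = 4 > 0

Step 1: midpoint = (4.000000 + 5.000000)/2 = 4.500000
  f(4.500000) = -29.875000
  f(mid) < 0, so root is in [4.500000, 5.000000]

Step 2: midpoint = (4.500000 + 5.000000)/2 = 4.750000
  f(4.750000) = -13.828125
  f(mid) < 0, so root is in [4.750000, 5.000000]

midpoint = 4.750000


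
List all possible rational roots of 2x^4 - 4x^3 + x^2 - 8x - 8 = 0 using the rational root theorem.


Rational root theorem: possible roots are ±p/q where:
  p divides the constant term (-8): p ∈ {1, 2, 4, 8}
  q divides the leading coefficient (2): q ∈ {1, 2}

All possible rational roots: -8, -4, -2, -1, -1/2, 1/2, 1, 2, 4, 8

-8, -4, -2, -1, -1/2, 1/2, 1, 2, 4, 8


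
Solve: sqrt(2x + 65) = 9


Square both sides: 2x + 65 = 9^2 = 81
2x = 81 - 65 = 16
x = 8
Check: sqrt(2*8 + 65) = sqrt(81) = 9 ✓

x = 8


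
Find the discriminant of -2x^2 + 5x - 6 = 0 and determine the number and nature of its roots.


For ax^2 + bx + c = 0, discriminant D = b^2 - 4ac
Here a = -2, b = 5, c = -6
D = (5)^2 - 4(-2)(-6) = 25 - 48 = -23

D = -23 < 0
The equation has no real roots (2 complex conjugate roots).

Discriminant = -23, no real roots (2 complex conjugate roots)


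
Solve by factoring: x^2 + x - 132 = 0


We need two numbers that multiply to -132 and add to 1.
Those numbers are -11 and 12 (since (-11) * 12 = -132 and (-11) + 12 = 1).
So x^2 + x - 132 = (x - 11)(x + 12) = 0
Setting each factor to zero: x = 11 or x = -12

x = -12, x = 11


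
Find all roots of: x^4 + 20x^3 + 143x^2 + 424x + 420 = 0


Let p(x) = x^4 + 20x^3 + 143x^2 + 424x + 420. By the rational root theorem (leading coefficient 1), any rational root is an integer divisor of 420: try ±1, ±2, ... in turn.
Test x = 1: value = 1008 ≠ 0.
Test x = -1: value = 120 ≠ 0.
Test x = 2: value = 2016 ≠ 0.
Test x = -2: value = 0 ✓, so (x + 2) is a factor.
Synthetic division by (x + 2): bring down 1; 1(-2) + 20 = 18; 18(-2) + 143 = 107; 107(-2) + 424 = 210; 210(-2) + 420 = 0 → quotient x^3 + 18x^2 + 107x + 210, remainder 0.
Continue with the quotient x^3 + 18x^2 + 107x + 210 (candidates must divide 210; re-test x = -2 first in case it repeats).
Test x = -2: value = 60 ≠ 0.
Test x = 3: value = 720 ≠ 0.
Test x = -3: value = 24 ≠ 0.
Test x = 5: value = 1320 ≠ 0.
Test x = -5: value = 0 ✓, so (x + 5) is a factor.
Synthetic division by (x + 5): bring down 1; 1(-5) + 18 = 13; 13(-5) + 107 = 42; 42(-5) + 210 = 0 → quotient x^2 + 13x + 42, remainder 0.
Solve the quadratic x^2 + 13x + 42 = 0: discriminant = 13^2 - 4(1)(42) = 169 - 168 = 1.
sqrt(1) = 1, so x = (-13 ± 1)/2: x = -6 or x = -7.
Collecting all roots found:

x = -7, x = -6, x = -5, x = -2


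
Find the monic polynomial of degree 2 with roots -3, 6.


A monic polynomial with roots -3, 6 is:
p(x) = (x + 3)(x - 6)
After multiplying by (x + 3): x + 3
After multiplying by (x - 6): x^2 - 3x - 18

x^2 - 3x - 18


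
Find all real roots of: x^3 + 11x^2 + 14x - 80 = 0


Let p(x) = x^3 + 11x^2 + 14x - 80. By the rational root theorem (leading coefficient 1), any rational root is an integer divisor of 80: try ±1, ±2, ... in turn.
Test x = 1: value = -54 ≠ 0.
Test x = -1: value = -84 ≠ 0.
Test x = 2: value = 0 ✓, so (x - 2) is a factor.
Synthetic division by (x - 2): bring down 1; 1(2) + 11 = 13; 13(2) + 14 = 40; 40(2) - 80 = 0 → quotient x^2 + 13x + 40, remainder 0.
Solve the quadratic x^2 + 13x + 40 = 0: discriminant = 13^2 - 4(1)(40) = 169 - 160 = 9.
sqrt(9) = 3, so x = (-13 ± 3)/2: x = -5 or x = -8.

x = -8, x = -5, x = 2


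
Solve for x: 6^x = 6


Express both sides with the same base.
6 = 6^1
Since the bases match: x = 1

x = 1


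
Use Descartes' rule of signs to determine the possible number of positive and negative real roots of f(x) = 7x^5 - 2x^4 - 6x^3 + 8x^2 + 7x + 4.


Descartes' rule of signs:

For positive roots, count sign changes in f(x) = 7x^5 - 2x^4 - 6x^3 + 8x^2 + 7x + 4:
Signs of coefficients: +, -, -, +, +, +
Number of sign changes: 2
Possible positive real roots: 2, 0

For negative roots, examine f(-x) = -7x^5 - 2x^4 + 6x^3 + 8x^2 - 7x + 4:
Signs of coefficients: -, -, +, +, -, +
Number of sign changes: 3
Possible negative real roots: 3, 1

Positive roots: 2 or 0; Negative roots: 3 or 1


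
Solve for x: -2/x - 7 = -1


Subtract -7 from both sides: -2/x = 6
Multiply both sides by x: -2 = 6 * x
Divide by 6: x = -1/3

x = -1/3


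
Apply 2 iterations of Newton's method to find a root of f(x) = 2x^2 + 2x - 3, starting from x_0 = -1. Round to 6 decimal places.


Newton's method: x_(n+1) = x_n - f(x_n)/f'(x_n)
f(x) = 2x^2 + 2x - 3
f'(x) = 4x + 2

Iteration 1:
  f(-1.000000) = -3.000000
  f'(-1.000000) = -2.000000
  x_1 = -1.000000 - (-3.000000)/(-2.000000) = -2.500000

Iteration 2:
  f(-2.500000) = 4.500000
  f'(-2.500000) = -8.000000
  x_2 = -2.500000 - (4.500000)/(-8.000000) = -1.937500

x_2 = -1.937500


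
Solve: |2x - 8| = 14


An absolute value equation |expr| = 14 gives two cases:
Case 1: 2x - 8 = 14
  2x = 22, so x = 11
Case 2: 2x - 8 = -14
  2x = -6, so x = -3

x = -3, x = 11


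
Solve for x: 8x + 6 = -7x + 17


Starting with: 8x + 6 = -7x + 17
Move all x terms to left: (8 + 7)x = 17 - 6
Simplify: 15x = 11
Divide both sides by 15: x = 11/15

x = 11/15


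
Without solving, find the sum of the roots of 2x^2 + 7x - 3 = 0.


By Vieta's formulas for ax^2 + bx + c = 0:
  Sum of roots = -b/a
  Product of roots = c/a

Here a = 2, b = 7, c = -3
Sum = -(7)/2 = -7/2
Product = -3/2 = -3/2

Sum = -7/2


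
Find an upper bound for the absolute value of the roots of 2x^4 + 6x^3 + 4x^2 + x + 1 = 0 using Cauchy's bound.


Cauchy's bound: all roots r satisfy |r| <= 1 + max(|a_i/a_n|) for i = 0,...,n-1
where a_n is the leading coefficient.

Coefficients: [2, 6, 4, 1, 1]
Leading coefficient a_n = 2
Ratios |a_i/a_n|: 3, 2, 1/2, 1/2
Maximum ratio: 3
Cauchy's bound: |r| <= 1 + 3 = 4

Upper bound = 4


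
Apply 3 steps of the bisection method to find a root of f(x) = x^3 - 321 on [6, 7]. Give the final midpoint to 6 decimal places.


f(x) = x^3 - 321
f(6) = -105 < 0
f(7) = 22 > 0

Step 1: midpoint = (6.000000 + 7.000000)/2 = 6.500000
  f(6.500000) = -46.375000
  f(mid) < 0, so root is in [6.500000, 7.000000]

Step 2: midpoint = (6.500000 + 7.000000)/2 = 6.750000
  f(6.750000) = -13.453125
  f(mid) < 0, so root is in [6.750000, 7.000000]

Step 3: midpoint = (6.750000 + 7.000000)/2 = 6.875000
  f(6.875000) = 3.951172
  f(mid) > 0, so root is in [6.750000, 6.875000]

midpoint = 6.875000


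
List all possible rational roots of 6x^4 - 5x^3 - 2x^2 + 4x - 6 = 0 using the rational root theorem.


Rational root theorem: possible roots are ±p/q where:
  p divides the constant term (-6): p ∈ {1, 2, 3, 6}
  q divides the leading coefficient (6): q ∈ {1, 2, 3, 6}

All possible rational roots: -6, -3, -2, -3/2, -1, -2/3, -1/2, -1/3, -1/6, 1/6, 1/3, 1/2, 2/3, 1, 3/2, 2, 3, 6

-6, -3, -2, -3/2, -1, -2/3, -1/2, -1/3, -1/6, 1/6, 1/3, 1/2, 2/3, 1, 3/2, 2, 3, 6
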